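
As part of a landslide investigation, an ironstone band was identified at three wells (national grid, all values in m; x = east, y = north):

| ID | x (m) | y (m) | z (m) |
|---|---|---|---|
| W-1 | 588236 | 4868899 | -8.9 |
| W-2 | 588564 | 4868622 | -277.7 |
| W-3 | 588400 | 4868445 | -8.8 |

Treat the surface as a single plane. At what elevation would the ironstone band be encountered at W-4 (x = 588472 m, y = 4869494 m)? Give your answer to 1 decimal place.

-540.9 m

Two edge vectors: W-1→W-2 = (328, -277, -268.8), W-1→W-3 = (164, -454, 0.1).
Normal n = (W-1→W-2) × (W-1→W-3) = (-122062.9, -44116, -103484).
So ∂z/∂x = −n_x/n_z = −1.179534034 and ∂z/∂y = −n_y/n_z = −0.426307448.
Intercept c from W-1: -8.9 + 693844.38 + 2075647.91 = 2769483.39.
At (588472, 4869494): z = −694122.8 − 2075901.6 + 2769483.39 = -540.9 m.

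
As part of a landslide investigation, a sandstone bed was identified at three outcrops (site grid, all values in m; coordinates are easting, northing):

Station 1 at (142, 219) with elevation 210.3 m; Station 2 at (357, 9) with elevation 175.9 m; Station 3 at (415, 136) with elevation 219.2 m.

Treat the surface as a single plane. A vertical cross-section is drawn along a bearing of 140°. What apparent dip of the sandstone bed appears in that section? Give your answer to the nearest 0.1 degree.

Two edge vectors: Station 1→Station 2 = (215, -210, -34.4), Station 1→Station 3 = (273, -83, 8.9).
Normal n = (Station 1→Station 2) × (Station 1→Station 3) = (-4724.2, -11304.7, 39485).
So ∂z/∂easting = −n_x/n_z = 0.11965 and ∂z/∂northing = −n_y/n_z = 0.28630.
Unit vector along 140° is (sin 140°, cos 140°) = (0.6428, -0.7660).
Slope in that direction = a·(0.6428) + b·(-0.7660) = −0.14241.
Apparent dip = arctan|0.14241| = 8.1° (true dip is 17.2°, so apparent ≤ true as expected).

8.1°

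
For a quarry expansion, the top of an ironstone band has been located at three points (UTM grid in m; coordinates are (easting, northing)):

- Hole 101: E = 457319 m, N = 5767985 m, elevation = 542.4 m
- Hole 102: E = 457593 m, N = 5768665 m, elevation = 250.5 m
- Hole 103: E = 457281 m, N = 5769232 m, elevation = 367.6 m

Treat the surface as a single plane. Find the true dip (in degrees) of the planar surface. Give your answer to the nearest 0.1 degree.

34.5°

Let the plane be z = a·E + b·N + c.
Hole 102−Hole 101: 274a + 680b = −291.9;  Hole 103−Hole 101: −38a + 1247b = −174.8.
Solving gives a = −0.66700, b = −0.16050.
Gradient magnitude |∇z| = √(a² + b²) = √(0.44489 + 0.02576) = 0.68604.
True dip = arctan(0.68604) = 34.5°, dipping toward ENE (azimuth ≈ 076°).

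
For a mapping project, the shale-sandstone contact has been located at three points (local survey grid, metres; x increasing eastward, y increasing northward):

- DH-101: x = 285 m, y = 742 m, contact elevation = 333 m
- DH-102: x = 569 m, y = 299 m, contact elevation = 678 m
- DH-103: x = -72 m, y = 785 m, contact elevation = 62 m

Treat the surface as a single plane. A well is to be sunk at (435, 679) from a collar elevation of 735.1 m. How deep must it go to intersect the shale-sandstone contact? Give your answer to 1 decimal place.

274.0 m

Let the plane be z = a·x + b·y + c.
DH-102−DH-101: 284a − 443b = 345;  DH-103−DH-101: −357a + 43b = −271.
Solving gives a = 0.72097, b = −0.31658.
Then c = 333 − a·285 − b·742 = 362.42.
At (435, 679): z_contact = 313.62 − 214.96 + 362.42 = 461.09 m.
Depth below ground = 735.1 − 461.09 = 274.0 m.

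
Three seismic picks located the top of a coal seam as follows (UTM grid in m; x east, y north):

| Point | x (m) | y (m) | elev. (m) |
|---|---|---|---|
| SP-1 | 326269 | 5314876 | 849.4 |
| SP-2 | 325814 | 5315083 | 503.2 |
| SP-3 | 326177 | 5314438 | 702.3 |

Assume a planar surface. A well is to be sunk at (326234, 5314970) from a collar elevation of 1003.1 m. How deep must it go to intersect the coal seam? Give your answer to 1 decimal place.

Let the plane be z = a·x + b·y + c.
SP-2−SP-1: −455a + 207b = −346.2;  SP-3−SP-1: −92a − 438b = −147.1.
Solving gives a = 0.833975927, b = 0.160671723.
Then c = 849.4 − a·326269 − b·5314876 = −1125201.38.
At (326234, 5314970): z_contact = 272071.30 + 853965.39 − 1125201.38 = 835.31 m.
Depth below ground = 1003.1 − 835.31 = 167.8 m.

167.8 m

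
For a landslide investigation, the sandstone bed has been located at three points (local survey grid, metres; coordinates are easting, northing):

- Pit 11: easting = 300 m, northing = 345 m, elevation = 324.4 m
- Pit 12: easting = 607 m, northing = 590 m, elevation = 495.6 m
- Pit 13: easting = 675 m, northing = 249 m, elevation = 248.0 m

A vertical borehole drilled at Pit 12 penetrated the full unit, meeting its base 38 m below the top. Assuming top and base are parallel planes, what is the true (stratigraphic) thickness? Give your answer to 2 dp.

Let the plane be z = a·easting + b·northing + c.
Pit 12−Pit 11: 307a + 245b = 171.2;  Pit 13−Pit 11: 375a − 96b = −76.4.
Solving gives a = −0.01881, b = 0.72235.
|∇z| = √(a²+b²) = 0.72259, so dip δ = arctan(0.72259) = 35.85°.
True thickness = vertical thickness × cos δ = 38 × cos 35.85° = 30.80 m.

30.80 m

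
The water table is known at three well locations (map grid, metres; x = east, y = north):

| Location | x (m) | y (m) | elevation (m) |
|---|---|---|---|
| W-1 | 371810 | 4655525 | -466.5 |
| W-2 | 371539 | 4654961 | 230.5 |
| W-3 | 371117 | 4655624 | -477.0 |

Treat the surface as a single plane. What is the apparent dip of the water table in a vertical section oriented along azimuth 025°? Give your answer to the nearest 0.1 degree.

48.2°

Two edge vectors: W-1→W-2 = (-271, -564, 697), W-1→W-3 = (-693, 99, -10.5).
Normal n = (W-1→W-2) × (W-1→W-3) = (-63081, -485866.5, -417681).
So ∂z/∂x = −n_x/n_z = −0.15103 and ∂z/∂y = −n_y/n_z = −1.16325.
Unit vector along 025° is (sin 25°, cos 25°) = (0.4226, 0.9063).
Slope in that direction = a·(0.4226) + b·(0.9063) = −1.11809.
Apparent dip = arctan|1.11809| = 48.2° (true dip is 49.6°, so apparent ≤ true as expected).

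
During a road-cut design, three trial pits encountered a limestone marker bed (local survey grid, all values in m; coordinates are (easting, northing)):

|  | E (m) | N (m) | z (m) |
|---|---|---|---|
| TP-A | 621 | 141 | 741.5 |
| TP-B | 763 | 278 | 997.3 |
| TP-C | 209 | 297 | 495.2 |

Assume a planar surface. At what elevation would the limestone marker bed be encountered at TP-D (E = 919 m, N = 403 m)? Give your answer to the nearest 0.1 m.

Two edge vectors: TP-A→TP-B = (142, 137, 255.8), TP-A→TP-C = (-412, 156, -246.3).
Normal n = (TP-A→TP-B) × (TP-A→TP-C) = (-73647.9, -70415, 78596).
So ∂z/∂E = −n_x/n_z = 0.93704 and ∂z/∂N = −n_y/n_z = 0.89591.
Intercept c from TP-A: 741.5 − 581.90 − 126.32 = 33.27.
At (919, 403): z = 861.1 + 361.1 + 33.27 = 1255.5 m.

1255.5 m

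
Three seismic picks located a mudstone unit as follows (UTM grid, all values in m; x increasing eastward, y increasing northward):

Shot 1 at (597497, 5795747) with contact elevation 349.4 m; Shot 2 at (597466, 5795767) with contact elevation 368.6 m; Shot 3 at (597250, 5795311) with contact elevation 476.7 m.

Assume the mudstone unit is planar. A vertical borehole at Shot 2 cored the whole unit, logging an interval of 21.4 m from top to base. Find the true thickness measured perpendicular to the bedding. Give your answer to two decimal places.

18.41 m

Let the plane be z = a·x + b·y + c.
Shot 2−Shot 1: −31a + 20b = 19.2;  Shot 3−Shot 1: −247a − 436b = 127.3.
Solving gives a = −0.59153, b = 0.04314.
|∇z| = √(a²+b²) = 0.59310, so dip δ = arctan(0.59310) = 30.67°.
True thickness = vertical thickness × cos δ = 21.4 × cos 30.67° = 18.41 m.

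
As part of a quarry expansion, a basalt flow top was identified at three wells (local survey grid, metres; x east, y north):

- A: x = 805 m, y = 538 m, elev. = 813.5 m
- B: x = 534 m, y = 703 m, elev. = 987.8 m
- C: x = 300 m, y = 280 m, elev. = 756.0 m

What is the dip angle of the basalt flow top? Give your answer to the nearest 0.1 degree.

Let the plane be z = a·x + b·y + c.
B−A: −271a + 165b = 174.3;  C−A: −505a − 258b = −57.5.
Solving gives a = −0.23154, b = 0.67608.
Gradient magnitude |∇z| = √(a² + b²) = √(0.05361 + 0.45708) = 0.71463.
True dip = arctan(0.71463) = 35.6°, dipping toward SSE (azimuth ≈ 161°).

35.6°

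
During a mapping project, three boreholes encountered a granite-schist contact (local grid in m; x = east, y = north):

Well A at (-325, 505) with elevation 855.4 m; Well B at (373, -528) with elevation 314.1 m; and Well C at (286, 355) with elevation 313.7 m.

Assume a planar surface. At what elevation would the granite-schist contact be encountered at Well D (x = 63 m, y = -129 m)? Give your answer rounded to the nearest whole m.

Let the plane be z = a·x + b·y + c.
Well B−Well A: 698a − 1033b = −541.3;  Well C−Well A: 611a − 150b = −541.7.
Solving gives a = −0.90867, b = −0.08998.
Then c = 855.4 − a·-325 − b·505 = 605.52.
At (63, -129): z = −57.2 + 11.6 + 605.52 = 559.9 m.

560 m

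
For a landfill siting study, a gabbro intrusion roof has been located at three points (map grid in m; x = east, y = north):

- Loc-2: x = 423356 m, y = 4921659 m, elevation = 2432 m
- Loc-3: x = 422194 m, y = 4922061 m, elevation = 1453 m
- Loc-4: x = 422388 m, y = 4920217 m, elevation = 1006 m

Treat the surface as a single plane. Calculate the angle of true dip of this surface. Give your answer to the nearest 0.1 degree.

Two edge vectors: Loc-2→Loc-3 = (-1162, 402, -979), Loc-2→Loc-4 = (-968, -1442, -1426).
Normal n = (Loc-2→Loc-3) × (Loc-2→Loc-4) = (-1984970, -709340, 2064740).
So ∂z/∂x = −n_x/n_z = 0.96137 and ∂z/∂y = −n_y/n_z = 0.34355.
Gradient magnitude |∇z| = √(a² + b²) = √(0.92422 + 0.11803) = 1.02091.
True dip = arctan(1.02091) = 45.6°, dipping toward WSW (azimuth ≈ 250°).

45.6°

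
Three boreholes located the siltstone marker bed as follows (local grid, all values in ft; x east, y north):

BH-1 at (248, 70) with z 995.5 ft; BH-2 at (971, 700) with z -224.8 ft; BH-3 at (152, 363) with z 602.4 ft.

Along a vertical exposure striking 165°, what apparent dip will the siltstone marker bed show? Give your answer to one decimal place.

52.8°

Two edge vectors: BH-1→BH-2 = (723, 630, -1220.3), BH-1→BH-3 = (-96, 293, -393.1).
Normal n = (BH-1→BH-2) × (BH-1→BH-3) = (109894.9, 401360.1, 272319).
So ∂z/∂x = −n_x/n_z = −0.40355 and ∂z/∂y = −n_y/n_z = −1.47386.
Unit vector along 165° is (sin 165°, cos 165°) = (0.2588, -0.9659).
Slope in that direction = a·(0.2588) + b·(-0.9659) = 1.31919.
Apparent dip = arctan|1.31919| = 52.8° (true dip is 56.8°, so apparent ≤ true as expected).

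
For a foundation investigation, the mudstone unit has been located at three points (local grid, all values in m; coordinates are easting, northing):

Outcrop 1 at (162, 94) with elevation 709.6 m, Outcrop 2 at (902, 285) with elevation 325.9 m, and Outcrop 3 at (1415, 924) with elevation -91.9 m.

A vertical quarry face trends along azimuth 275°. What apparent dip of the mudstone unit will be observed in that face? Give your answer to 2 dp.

22.46°

Two edge vectors: Outcrop 1→Outcrop 2 = (740, 191, -383.7), Outcrop 1→Outcrop 3 = (1253, 830, -801.5).
Normal n = (Outcrop 1→Outcrop 2) × (Outcrop 1→Outcrop 3) = (165384.5, 112333.9, 374877).
So ∂z/∂easting = −n_x/n_z = −0.44117 and ∂z/∂northing = −n_y/n_z = −0.29966.
Unit vector along 275° is (sin 275°, cos 275°) = (-0.9962, 0.0872).
Slope in that direction = a·(-0.9962) + b·(0.0872) = 0.41337.
Apparent dip = arctan|0.41337| = 22.46° (true dip is 28.1°, so apparent ≤ true as expected).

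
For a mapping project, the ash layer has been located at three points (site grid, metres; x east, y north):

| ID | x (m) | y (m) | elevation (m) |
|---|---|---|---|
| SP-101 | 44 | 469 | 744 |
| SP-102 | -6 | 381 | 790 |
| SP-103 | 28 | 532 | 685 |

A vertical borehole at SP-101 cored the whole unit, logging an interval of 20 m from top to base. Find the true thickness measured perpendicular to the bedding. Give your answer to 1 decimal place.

Let the plane be z = a·x + b·y + c.
SP-102−SP-101: −50a − 88b = 46;  SP-103−SP-101: −16a + 63b = −59.
Solving gives a = 0.50329, b = −0.80869.
|∇z| = √(a²+b²) = 0.95251, so dip δ = arctan(0.95251) = 43.61°.
True thickness = vertical thickness × cos δ = 20 × cos 43.61° = 14.5 m.

14.5 m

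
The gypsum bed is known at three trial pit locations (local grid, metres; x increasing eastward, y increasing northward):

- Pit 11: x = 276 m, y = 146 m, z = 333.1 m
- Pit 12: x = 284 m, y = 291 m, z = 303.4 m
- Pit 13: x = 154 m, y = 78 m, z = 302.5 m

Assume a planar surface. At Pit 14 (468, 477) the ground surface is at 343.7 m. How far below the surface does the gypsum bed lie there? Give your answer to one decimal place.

13.0 m

Two edge vectors: Pit 11→Pit 12 = (8, 145, -29.7), Pit 11→Pit 13 = (-122, -68, -30.6).
Normal n = (Pit 11→Pit 12) × (Pit 11→Pit 13) = (-6456.6, 3868.2, 17146).
So ∂z/∂x = −n_x/n_z = 0.37657 and ∂z/∂y = −n_y/n_z = −0.22560.
Intercept c from Pit 11: 333.1 − 103.93 + 32.94 = 262.11.
At (468, 477): z_contact = 176.23 − 107.61 + 262.11 = 330.73 m.
Depth below ground = 343.7 − 330.73 = 13.0 m.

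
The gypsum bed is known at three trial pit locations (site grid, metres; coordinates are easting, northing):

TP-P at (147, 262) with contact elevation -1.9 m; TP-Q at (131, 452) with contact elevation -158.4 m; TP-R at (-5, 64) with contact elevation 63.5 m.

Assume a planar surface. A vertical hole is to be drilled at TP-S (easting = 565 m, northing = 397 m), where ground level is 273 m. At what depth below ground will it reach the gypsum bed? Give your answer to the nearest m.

Two edge vectors: TP-P→TP-Q = (-16, 190, -156.5), TP-P→TP-R = (-152, -198, 65.4).
Normal n = (TP-P→TP-Q) × (TP-P→TP-R) = (-18561, 24834.4, 32048).
So ∂z/∂easting = −n_x/n_z = 0.57916 and ∂z/∂northing = −n_y/n_z = −0.77491.
Intercept c from TP-P: -1.9 − 85.14 + 203.03 = 115.99.
At (565, 397): z_contact = 327.2 − 307.6 + 115.99 = 135.6 m.
Depth below ground = 273 − 135.6 = 137 m.

137 m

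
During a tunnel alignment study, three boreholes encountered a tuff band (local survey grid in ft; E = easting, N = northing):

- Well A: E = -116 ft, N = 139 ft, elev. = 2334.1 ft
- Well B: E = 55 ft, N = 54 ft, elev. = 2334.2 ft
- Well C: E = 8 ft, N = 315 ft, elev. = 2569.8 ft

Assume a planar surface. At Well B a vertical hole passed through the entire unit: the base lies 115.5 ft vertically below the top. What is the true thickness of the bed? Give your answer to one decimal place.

Two edge vectors: Well A→Well B = (171, -85, 0.1), Well A→Well C = (124, 176, 235.7).
Normal n = (Well A→Well B) × (Well A→Well C) = (-20052.1, -40292.3, 40636).
So ∂z/∂E = −n_x/n_z = 0.49346 and ∂z/∂N = −n_y/n_z = 0.99154.
|∇z| = √(a²+b²) = 1.10754, so dip δ = arctan(1.10754) = 47.92°.
True thickness = vertical thickness × cos δ = 115.5 × cos 47.92° = 77.4 ft.

77.4 ft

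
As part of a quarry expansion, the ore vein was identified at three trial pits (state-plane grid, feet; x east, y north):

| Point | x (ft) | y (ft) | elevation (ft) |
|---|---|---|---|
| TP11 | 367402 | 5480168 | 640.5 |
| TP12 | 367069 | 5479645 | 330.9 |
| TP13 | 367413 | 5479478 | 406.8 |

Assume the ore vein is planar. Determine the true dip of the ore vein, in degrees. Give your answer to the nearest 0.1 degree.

Two edge vectors: TP11→TP12 = (-333, -523, -309.6), TP11→TP13 = (11, -690, -233.7).
Normal n = (TP11→TP12) × (TP11→TP13) = (-91398.9, -81227.7, 235523).
So ∂z/∂x = −n_x/n_z = 0.38807 and ∂z/∂y = −n_y/n_z = 0.34488.
Gradient magnitude |∇z| = √(a² + b²) = √(0.15060 + 0.11894) = 0.51917.
True dip = arctan(0.51917) = 27.4°, dipping toward SW (azimuth ≈ 228°).

27.4°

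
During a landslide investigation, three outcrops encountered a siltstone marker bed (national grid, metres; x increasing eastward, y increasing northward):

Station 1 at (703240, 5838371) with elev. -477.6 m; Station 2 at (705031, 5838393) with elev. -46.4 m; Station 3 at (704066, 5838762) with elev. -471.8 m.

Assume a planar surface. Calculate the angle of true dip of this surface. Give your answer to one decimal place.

29.4°

Two edge vectors: Station 1→Station 2 = (1791, 22, 431.2), Station 1→Station 3 = (826, 391, 5.8).
Normal n = (Station 1→Station 2) × (Station 1→Station 3) = (-168471.6, 345783.4, 682109).
So ∂z/∂x = −n_x/n_z = 0.24699 and ∂z/∂y = −n_y/n_z = −0.50693.
Gradient magnitude |∇z| = √(a² + b²) = √(0.06100 + 0.25698) = 0.56390.
True dip = arctan(0.56390) = 29.4°, dipping toward NNW (azimuth ≈ 334°).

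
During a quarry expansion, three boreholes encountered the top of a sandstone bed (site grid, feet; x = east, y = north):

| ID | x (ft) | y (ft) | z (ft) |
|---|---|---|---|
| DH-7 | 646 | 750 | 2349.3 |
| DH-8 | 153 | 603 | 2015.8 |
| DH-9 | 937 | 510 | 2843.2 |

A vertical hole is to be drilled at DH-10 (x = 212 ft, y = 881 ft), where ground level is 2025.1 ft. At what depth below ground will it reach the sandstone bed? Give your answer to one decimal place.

206.1 ft

Two edge vectors: DH-7→DH-8 = (-493, -147, -333.5), DH-7→DH-9 = (291, -240, 493.9).
Normal n = (DH-7→DH-8) × (DH-7→DH-9) = (-152643.3, 146444.2, 161097).
So ∂z/∂x = −n_x/n_z = 0.94752 and ∂z/∂y = −n_y/n_z = −0.90904.
Intercept c from DH-7: 2349.3 − 612.10 + 681.78 = 2418.98.
At (212, 881): z_contact = 200.88 − 800.87 + 2418.98 = 1818.99 ft.
Depth below ground = 2025.1 − 1818.99 = 206.1 ft.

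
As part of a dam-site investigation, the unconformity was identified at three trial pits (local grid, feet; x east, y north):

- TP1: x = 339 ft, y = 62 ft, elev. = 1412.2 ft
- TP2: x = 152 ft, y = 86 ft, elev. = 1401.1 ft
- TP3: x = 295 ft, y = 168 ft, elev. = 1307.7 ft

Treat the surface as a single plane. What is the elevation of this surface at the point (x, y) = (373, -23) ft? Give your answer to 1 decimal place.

Let the plane be z = a·x + b·y + c.
TP2−TP1: −187a + 24b = −11.1;  TP3−TP1: −44a + 106b = −104.5.
Solving gives a = −0.07095, b = −1.01530.
Then c = 1412.2 − a·339 − b·62 = 1499.20.
At (373, -23): z = −26.5 + 23.4 + 1499.20 = 1496.1 ft.

1496.1 ft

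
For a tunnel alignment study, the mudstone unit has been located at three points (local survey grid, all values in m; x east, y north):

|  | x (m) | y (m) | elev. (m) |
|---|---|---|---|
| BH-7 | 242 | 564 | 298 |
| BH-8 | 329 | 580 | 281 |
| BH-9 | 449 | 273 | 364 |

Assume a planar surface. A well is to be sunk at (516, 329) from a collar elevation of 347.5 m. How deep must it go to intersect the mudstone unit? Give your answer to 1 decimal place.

10.7 m

Let the plane be z = a·x + b·y + c.
BH-8−BH-7: 87a + 16b = −17;  BH-9−BH-7: 207a − 291b = 66.
Solving gives a = −0.13591, b = −0.32348.
Then c = 298 − a·242 − b·564 = 513.34.
At (516, 329): z_contact = −70.13 − 106.43 + 513.34 = 336.78 m.
Depth below ground = 347.5 − 336.78 = 10.7 m.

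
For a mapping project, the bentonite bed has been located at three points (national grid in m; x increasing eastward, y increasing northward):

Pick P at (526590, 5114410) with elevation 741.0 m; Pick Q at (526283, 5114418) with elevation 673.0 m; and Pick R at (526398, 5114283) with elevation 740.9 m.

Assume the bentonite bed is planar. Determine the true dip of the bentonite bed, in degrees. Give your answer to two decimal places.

21.09°

Let the plane be z = a·x + b·y + c.
Pick Q−Pick P: −307a + 8b = −68;  Pick R−Pick P: −192a − 127b = −0.1.
Solving gives a = 0.21312, b = −0.32141.
Gradient magnitude |∇z| = √(a² + b²) = √(0.04542 + 0.10331) = 0.38565.
True dip = arctan(0.38565) = 21.09°, dipping toward NNW (azimuth ≈ 326°).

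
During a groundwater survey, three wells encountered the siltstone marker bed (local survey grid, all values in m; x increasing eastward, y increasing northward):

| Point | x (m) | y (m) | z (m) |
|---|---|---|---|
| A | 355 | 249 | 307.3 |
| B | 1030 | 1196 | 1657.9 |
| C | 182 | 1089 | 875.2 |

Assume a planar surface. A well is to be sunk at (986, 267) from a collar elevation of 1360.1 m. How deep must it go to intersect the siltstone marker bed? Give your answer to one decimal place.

522.4 m

Let the plane be z = a·x + b·y + c.
B−A: 675a + 947b = 1350.6;  C−A: −173a + 840b = 567.9.
Solving gives a = 0.816472, b = 0.844226.
Then c = 307.3 − a·355 − b·249 = −192.76.
At (986, 267): z_contact = 805.04 + 225.41 − 192.76 = 837.69 m.
Depth below ground = 1360.1 − 837.69 = 522.4 m.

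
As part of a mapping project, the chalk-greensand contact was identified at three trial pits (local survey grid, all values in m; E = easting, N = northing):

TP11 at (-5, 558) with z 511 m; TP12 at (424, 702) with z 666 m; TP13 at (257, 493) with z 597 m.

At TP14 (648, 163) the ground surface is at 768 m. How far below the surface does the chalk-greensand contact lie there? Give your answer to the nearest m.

Two edge vectors: TP11→TP12 = (429, 144, 155), TP11→TP13 = (262, -65, 86).
Normal n = (TP11→TP12) × (TP11→TP13) = (22459, 3716, -65613).
So ∂z/∂E = −n_x/n_z = 0.34229 and ∂z/∂N = −n_y/n_z = 0.05664.
Intercept c from TP11: 511 + 1.71 − 31.60 = 481.11.
At (648, 163): z_contact = 221.8 + 9.2 + 481.11 = 712.1 m.
Depth below ground = 768 − 712.1 = 56 m.

56 m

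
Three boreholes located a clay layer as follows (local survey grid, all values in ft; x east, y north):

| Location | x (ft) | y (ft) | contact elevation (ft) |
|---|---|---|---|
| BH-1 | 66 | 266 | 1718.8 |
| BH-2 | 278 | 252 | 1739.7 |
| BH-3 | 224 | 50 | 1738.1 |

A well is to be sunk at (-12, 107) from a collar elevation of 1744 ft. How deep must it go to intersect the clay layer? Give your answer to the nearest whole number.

Two edge vectors: BH-1→BH-2 = (212, -14, 20.9), BH-1→BH-3 = (158, -216, 19.3).
Normal n = (BH-1→BH-2) × (BH-1→BH-3) = (4244.2, -789.4, -43580).
So ∂z/∂x = −n_x/n_z = 0.09739 and ∂z/∂y = −n_y/n_z = −0.01811.
Intercept c from BH-1: 1718.8 − 6.43 + 4.82 = 1717.19.
At (-12, 107): z_contact = −1.2 − 1.9 + 1717.19 = 1714.1 ft.
Depth below ground = 1744 − 1714.1 = 30 ft.

30 ft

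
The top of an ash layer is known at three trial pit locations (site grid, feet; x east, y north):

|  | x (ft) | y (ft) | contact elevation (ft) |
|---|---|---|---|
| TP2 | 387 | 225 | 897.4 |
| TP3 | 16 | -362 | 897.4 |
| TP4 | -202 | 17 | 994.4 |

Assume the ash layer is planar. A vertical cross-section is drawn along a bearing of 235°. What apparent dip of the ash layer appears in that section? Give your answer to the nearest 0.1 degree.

Two edge vectors: TP2→TP3 = (-371, -587, 0), TP2→TP4 = (-589, -208, 97).
Normal n = (TP2→TP3) × (TP2→TP4) = (-56939, 35987, -268575).
So ∂z/∂x = −n_x/n_z = −0.21200 and ∂z/∂y = −n_y/n_z = 0.13399.
Unit vector along 235° is (sin 235°, cos 235°) = (-0.8192, -0.5736).
Slope in that direction = a·(-0.8192) + b·(-0.5736) = 0.09681.
Apparent dip = arctan|0.09681| = 5.5° (true dip is 14.1°, so apparent ≤ true as expected).

5.5°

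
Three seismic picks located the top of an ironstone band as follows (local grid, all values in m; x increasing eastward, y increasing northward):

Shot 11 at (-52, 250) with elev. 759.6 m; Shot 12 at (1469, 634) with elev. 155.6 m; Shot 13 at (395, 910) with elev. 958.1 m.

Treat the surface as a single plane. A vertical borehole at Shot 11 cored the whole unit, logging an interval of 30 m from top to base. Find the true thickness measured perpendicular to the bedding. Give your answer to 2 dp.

22.37 m

Two edge vectors: Shot 11→Shot 12 = (1521, 384, -604), Shot 11→Shot 13 = (447, 660, 198.5).
Normal n = (Shot 11→Shot 12) × (Shot 11→Shot 13) = (474864, -571906.5, 832212).
So ∂z/∂x = −n_x/n_z = −0.57060 and ∂z/∂y = −n_y/n_z = 0.68721.
|∇z| = √(a²+b²) = 0.89322, so dip δ = arctan(0.89322) = 41.77°.
True thickness = vertical thickness × cos δ = 30 × cos 41.77° = 22.37 m.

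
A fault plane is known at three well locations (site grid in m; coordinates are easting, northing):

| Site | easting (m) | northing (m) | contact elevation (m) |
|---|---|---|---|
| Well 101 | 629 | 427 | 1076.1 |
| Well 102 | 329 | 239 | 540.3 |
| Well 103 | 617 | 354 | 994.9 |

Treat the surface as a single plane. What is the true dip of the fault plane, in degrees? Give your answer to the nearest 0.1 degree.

56.6°

Two edge vectors: Well 101→Well 102 = (-300, -188, -535.8), Well 101→Well 103 = (-12, -73, -81.2).
Normal n = (Well 101→Well 102) × (Well 101→Well 103) = (-23847.8, -17930.4, 19644).
So ∂z/∂easting = −n_x/n_z = 1.21400 and ∂z/∂northing = −n_y/n_z = 0.91277.
Gradient magnitude |∇z| = √(a² + b²) = √(1.47379 + 0.83314) = 1.51886.
True dip = arctan(1.51886) = 56.6°, dipping toward SW (azimuth ≈ 233°).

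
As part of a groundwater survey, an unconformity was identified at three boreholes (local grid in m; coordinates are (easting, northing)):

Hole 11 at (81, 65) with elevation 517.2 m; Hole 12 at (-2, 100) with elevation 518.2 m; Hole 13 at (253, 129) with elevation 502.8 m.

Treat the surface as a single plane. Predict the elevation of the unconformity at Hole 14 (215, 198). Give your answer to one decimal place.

Two edge vectors: Hole 11→Hole 12 = (-83, 35, 1), Hole 11→Hole 13 = (172, 64, -14.4).
Normal n = (Hole 11→Hole 12) × (Hole 11→Hole 13) = (-568, -1023.2, -11332).
So ∂z/∂E = −n_x/n_z = −0.05012 and ∂z/∂N = −n_y/n_z = −0.09029.
Intercept c from Hole 11: 517.2 + 4.06 + 5.87 = 527.13.
At (215, 198): z = −10.8 − 17.9 + 527.13 = 498.5 m.

498.5 m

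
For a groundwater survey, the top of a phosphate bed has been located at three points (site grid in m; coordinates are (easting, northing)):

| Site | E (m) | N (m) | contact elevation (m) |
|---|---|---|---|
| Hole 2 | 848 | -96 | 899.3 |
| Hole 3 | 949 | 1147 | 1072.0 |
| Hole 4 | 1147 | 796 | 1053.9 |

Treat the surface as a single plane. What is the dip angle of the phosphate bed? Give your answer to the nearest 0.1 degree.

Two edge vectors: Hole 2→Hole 3 = (101, 1243, 172.7), Hole 2→Hole 4 = (299, 892, 154.6).
Normal n = (Hole 2→Hole 3) × (Hole 2→Hole 4) = (38119.4, 36022.7, -281565).
So ∂z/∂E = −n_x/n_z = 0.13538 and ∂z/∂N = −n_y/n_z = 0.12794.
Gradient magnitude |∇z| = √(a² + b²) = √(0.01833 + 0.01637) = 0.18627.
True dip = arctan(0.18627) = 10.6°, dipping toward SW (azimuth ≈ 227°).

10.6°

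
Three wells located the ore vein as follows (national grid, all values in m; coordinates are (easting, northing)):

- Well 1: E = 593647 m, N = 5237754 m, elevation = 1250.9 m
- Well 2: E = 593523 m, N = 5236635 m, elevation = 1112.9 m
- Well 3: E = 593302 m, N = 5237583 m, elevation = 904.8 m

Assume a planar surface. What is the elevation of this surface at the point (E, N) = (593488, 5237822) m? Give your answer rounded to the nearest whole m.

Two edge vectors: Well 1→Well 2 = (-124, -1119, -138), Well 1→Well 3 = (-345, -171, -346.1).
Normal n = (Well 1→Well 2) × (Well 1→Well 3) = (363687.9, 4693.6, -364851).
So ∂z/∂E = −n_x/n_z = 0.99681212 and ∂z/∂N = −n_y/n_z = 0.01286443.
Intercept c from Well 1: 1250.9 − 591754.53 − 67380.72 = −657884.34.
At (593488, 5237822): z = 591596.0 + 67381.6 − 657884.34 = 1093.3 m.

1093 m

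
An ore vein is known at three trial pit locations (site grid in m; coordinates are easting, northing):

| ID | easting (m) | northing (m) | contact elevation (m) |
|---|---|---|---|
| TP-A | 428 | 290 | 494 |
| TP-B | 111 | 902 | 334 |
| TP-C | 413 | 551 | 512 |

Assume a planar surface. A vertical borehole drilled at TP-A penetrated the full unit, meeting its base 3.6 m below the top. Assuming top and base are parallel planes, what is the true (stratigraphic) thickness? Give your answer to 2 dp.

Let the plane be z = a·easting + b·northing + c.
TP-B−TP-A: −317a + 612b = −160;  TP-C−TP-A: −15a + 261b = 18.
Solving gives a = 0.71748, b = 0.11020.
|∇z| = √(a²+b²) = 0.72590, so dip δ = arctan(0.72590) = 35.98°.
True thickness = vertical thickness × cos δ = 3.6 × cos 35.98° = 2.91 m.

2.91 m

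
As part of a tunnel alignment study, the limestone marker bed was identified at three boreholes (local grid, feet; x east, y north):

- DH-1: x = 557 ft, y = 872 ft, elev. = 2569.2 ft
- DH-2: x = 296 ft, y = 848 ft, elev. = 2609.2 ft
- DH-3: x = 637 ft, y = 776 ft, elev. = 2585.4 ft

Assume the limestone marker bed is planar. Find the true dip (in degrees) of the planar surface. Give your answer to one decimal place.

Let the plane be z = a·x + b·y + c.
DH-2−DH-1: −261a − 24b = 40;  DH-3−DH-1: 80a − 96b = 16.2.
Solving gives a = −0.12794, b = −0.27536.
Gradient magnitude |∇z| = √(a² + b²) = √(0.01637 + 0.07582) = 0.30363.
True dip = arctan(0.30363) = 16.9°, dipping toward NNE (azimuth ≈ 025°).

16.9°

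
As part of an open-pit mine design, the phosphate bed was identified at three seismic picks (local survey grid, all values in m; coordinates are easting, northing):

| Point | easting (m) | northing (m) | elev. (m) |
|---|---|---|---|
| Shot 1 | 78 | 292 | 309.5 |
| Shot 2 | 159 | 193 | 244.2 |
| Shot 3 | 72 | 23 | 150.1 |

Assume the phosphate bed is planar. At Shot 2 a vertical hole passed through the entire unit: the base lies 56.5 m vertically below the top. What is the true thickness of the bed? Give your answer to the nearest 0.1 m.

Two edge vectors: Shot 1→Shot 2 = (81, -99, -65.3), Shot 1→Shot 3 = (-6, -269, -159.4).
Normal n = (Shot 1→Shot 2) × (Shot 1→Shot 3) = (-1785.1, 13303.2, -22383).
So ∂z/∂easting = −n_x/n_z = −0.07975 and ∂z/∂northing = −n_y/n_z = 0.59434.
|∇z| = √(a²+b²) = 0.59967, so dip δ = arctan(0.59967) = 30.95°.
True thickness = vertical thickness × cos δ = 56.5 × cos 30.95° = 48.5 m.

48.5 m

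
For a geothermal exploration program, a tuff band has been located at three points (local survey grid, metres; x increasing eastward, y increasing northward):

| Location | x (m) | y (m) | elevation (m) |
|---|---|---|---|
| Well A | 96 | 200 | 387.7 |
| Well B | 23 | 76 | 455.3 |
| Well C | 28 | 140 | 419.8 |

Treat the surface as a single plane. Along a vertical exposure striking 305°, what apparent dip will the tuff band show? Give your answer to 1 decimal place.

18.5°

Let the plane be z = a·x + b·y + c.
Well B−Well A: −73a − 124b = 67.6;  Well C−Well A: −68a − 60b = 32.1.
Solving gives a = 0.01866, b = −0.55615.
Unit vector along 305° is (sin 305°, cos 305°) = (-0.8192, 0.5736).
Slope in that direction = a·(-0.8192) + b·(0.5736) = −0.33428.
Apparent dip = arctan|0.33428| = 18.5° (true dip is 29.1°, so apparent ≤ true as expected).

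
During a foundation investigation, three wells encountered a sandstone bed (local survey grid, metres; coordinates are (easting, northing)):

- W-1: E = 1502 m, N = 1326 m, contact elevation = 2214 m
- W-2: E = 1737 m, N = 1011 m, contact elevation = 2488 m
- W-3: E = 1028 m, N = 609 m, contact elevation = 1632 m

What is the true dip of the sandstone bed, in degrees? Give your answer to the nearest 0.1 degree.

Two edge vectors: W-1→W-2 = (235, -315, 274), W-1→W-3 = (-474, -717, -582).
Normal n = (W-1→W-2) × (W-1→W-3) = (379788, 6894, -317805).
So ∂z/∂E = −n_x/n_z = 1.19503 and ∂z/∂N = −n_y/n_z = 0.02169.
Gradient magnitude |∇z| = √(a² + b²) = √(1.42811 + 0.00047) = 1.19523.
True dip = arctan(1.19523) = 50.1°, dipping toward W (azimuth ≈ 269°).

50.1°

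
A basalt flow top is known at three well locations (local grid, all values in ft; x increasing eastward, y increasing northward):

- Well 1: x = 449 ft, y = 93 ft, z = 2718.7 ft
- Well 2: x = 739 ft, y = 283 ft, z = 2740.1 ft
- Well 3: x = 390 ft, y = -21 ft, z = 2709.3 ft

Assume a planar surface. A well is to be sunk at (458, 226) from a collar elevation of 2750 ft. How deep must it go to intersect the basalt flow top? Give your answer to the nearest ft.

22 ft

Let the plane be z = a·x + b·y + c.
Well 2−Well 1: 290a + 190b = 21.4;  Well 3−Well 1: −59a − 114b = −9.4.
Solving gives a = 0.02991, b = 0.06697.
Then c = 2718.7 − a·449 − b·93 = 2699.04.
At (458, 226): z_contact = 13.7 + 15.1 + 2699.04 = 2727.9 ft.
Depth below ground = 2750 − 2727.9 = 22 ft.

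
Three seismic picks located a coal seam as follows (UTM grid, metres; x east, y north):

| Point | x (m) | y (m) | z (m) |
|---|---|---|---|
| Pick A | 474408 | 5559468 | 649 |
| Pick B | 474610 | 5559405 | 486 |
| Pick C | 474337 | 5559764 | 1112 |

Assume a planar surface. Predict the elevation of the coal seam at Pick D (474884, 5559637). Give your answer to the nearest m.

Let the plane be z = a·x + b·y + c.
Pick B−Pick A: 202a − 63b = −163;  Pick C−Pick A: −71a + 296b = 463.
Solving gives a = −0.34489054, b = 1.48146207.
Then c = 649 − a·474408 − b·5559468 = −8071873.11.
At (474884, 5559637): z = −163783.0 + 8236391.3 − 8071873.11 = 735.2 m.

735 m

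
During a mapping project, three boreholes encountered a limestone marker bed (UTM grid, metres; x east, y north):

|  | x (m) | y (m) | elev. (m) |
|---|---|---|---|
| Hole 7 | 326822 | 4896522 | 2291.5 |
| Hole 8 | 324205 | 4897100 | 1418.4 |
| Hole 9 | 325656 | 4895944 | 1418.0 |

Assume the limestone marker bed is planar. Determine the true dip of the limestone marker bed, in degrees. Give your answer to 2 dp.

Two edge vectors: Hole 7→Hole 8 = (-2617, 578, -873.1), Hole 7→Hole 9 = (-1166, -578, -873.5).
Normal n = (Hole 7→Hole 8) × (Hole 7→Hole 9) = (-1009534.8, -1267914.9, 2186574).
So ∂z/∂x = −n_x/n_z = 0.46170 and ∂z/∂y = −n_y/n_z = 0.57986.
Gradient magnitude |∇z| = √(a² + b²) = √(0.21316 + 0.33624) = 0.74122.
True dip = arctan(0.74122) = 36.55°, dipping toward SW (azimuth ≈ 219°).

36.55°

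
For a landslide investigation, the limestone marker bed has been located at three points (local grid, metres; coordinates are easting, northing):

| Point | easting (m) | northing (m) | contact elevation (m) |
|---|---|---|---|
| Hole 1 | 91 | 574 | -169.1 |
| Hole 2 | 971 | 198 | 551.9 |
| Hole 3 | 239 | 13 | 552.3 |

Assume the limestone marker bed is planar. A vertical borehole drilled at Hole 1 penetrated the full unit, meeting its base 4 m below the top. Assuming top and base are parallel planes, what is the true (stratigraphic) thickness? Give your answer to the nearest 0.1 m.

2.5 m

Let the plane be z = a·easting + b·northing + c.
Hole 2−Hole 1: 880a − 376b = 721;  Hole 3−Hole 1: 148a − 561b = 721.4.
Solving gives a = 0.30417, b = −1.20567.
|∇z| = √(a²+b²) = 1.24345, so dip δ = arctan(1.24345) = 51.19°.
True thickness = vertical thickness × cos δ = 4 × cos 51.19° = 2.5 m.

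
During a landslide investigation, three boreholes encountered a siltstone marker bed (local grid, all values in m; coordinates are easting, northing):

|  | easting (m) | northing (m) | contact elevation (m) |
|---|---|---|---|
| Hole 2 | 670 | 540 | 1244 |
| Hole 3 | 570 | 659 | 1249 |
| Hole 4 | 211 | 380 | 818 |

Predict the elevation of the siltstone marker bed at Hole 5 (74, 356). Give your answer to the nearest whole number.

706 m

Two edge vectors: Hole 2→Hole 3 = (-100, 119, 5), Hole 2→Hole 4 = (-459, -160, -426).
Normal n = (Hole 2→Hole 3) × (Hole 2→Hole 4) = (-49894, -44895, 70621).
So ∂z/∂easting = −n_x/n_z = 0.70650 and ∂z/∂northing = −n_y/n_z = 0.63572.
Intercept c from Hole 2: 1244 − 473.36 − 343.29 = 427.36.
At (74, 356): z = 52.3 + 226.3 + 427.36 = 706.0 m.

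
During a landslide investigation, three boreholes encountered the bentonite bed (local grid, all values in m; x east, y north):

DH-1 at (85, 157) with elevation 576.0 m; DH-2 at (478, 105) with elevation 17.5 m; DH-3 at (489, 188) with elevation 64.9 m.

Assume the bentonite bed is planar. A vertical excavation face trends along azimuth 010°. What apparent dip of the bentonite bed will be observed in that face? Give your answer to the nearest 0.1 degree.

26.8°

Let the plane be z = a·x + b·y + c.
DH-2−DH-1: 393a − 52b = −558.5;  DH-3−DH-1: 404a + 31b = −511.1.
Solving gives a = −1.32237, b = 0.74634.
Unit vector along 010° is (sin 10°, cos 10°) = (0.1736, 0.9848).
Slope in that direction = a·(0.1736) + b·(0.9848) = 0.50537.
Apparent dip = arctan|0.50537| = 26.8° (true dip is 56.6°, so apparent ≤ true as expected).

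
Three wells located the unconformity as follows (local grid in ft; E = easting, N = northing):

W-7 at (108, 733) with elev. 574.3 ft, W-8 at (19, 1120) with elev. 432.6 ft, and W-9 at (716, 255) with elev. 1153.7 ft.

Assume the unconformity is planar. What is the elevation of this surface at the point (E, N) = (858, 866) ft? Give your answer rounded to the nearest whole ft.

Let the plane be z = a·E + b·N + c.
W-8−W-7: −89a + 387b = −141.7;  W-9−W-7: 608a − 478b = 579.4.
Solving gives a = 0.81189, b = −0.17944.
Then c = 574.3 − a·108 − b·733 = 618.14.
At (858, 866): z = 696.6 − 155.4 + 618.14 = 1159.4 ft.

1159 ft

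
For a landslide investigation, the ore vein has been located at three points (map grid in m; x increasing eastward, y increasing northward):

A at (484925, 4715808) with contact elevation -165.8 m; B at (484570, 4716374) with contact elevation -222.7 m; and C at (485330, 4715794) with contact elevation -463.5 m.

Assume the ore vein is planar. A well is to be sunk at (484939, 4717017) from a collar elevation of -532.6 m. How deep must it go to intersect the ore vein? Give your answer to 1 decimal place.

337.7 m

Let the plane be z = a·x + b·y + c.
B−A: −355a + 566b = −56.9;  C−A: 405a − 14b = −297.7.
Solving gives a = −0.754904129, b = −0.574012307.
Then c = -165.8 − a·484925 − b·4715808 = 3072837.91.
At (484939, 4717017): z_contact = −366082.45 − 2707625.81 + 3072837.91 = -870.35 m.
Depth below ground = -532.6 − (-870.35) = 337.7 m.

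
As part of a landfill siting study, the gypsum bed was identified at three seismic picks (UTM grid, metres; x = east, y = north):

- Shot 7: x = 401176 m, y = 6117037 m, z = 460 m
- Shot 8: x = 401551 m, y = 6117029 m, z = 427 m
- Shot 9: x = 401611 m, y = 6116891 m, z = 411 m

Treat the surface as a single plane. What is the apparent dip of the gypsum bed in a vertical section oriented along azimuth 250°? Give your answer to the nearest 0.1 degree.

Let the plane be z = a·x + b·y + c.
Shot 8−Shot 7: 375a − 8b = −33;  Shot 9−Shot 7: 435a − 146b = −49.
Solving gives a = −0.08633, b = 0.07841.
Unit vector along 250° is (sin 250°, cos 250°) = (-0.9397, -0.3420).
Slope in that direction = a·(-0.9397) + b·(-0.3420) = 0.05430.
Apparent dip = arctan|0.05430| = 3.1° (true dip is 6.7°, so apparent ≤ true as expected).

3.1°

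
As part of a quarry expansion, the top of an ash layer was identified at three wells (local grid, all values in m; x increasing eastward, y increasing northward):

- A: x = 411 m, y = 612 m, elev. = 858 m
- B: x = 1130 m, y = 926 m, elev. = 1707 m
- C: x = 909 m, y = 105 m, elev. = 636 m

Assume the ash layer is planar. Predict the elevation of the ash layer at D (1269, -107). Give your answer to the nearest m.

Let the plane be z = a·x + b·y + c.
B−A: 719a + 314b = 849;  C−A: 498a − 507b = −222.
Solving gives a = 0.69252, b = 1.11809.
Then c = 858 − a·411 − b·612 = −110.90.
At (1269, -107): z = 878.8 − 119.6 − 110.90 = 648.3 m.

648 m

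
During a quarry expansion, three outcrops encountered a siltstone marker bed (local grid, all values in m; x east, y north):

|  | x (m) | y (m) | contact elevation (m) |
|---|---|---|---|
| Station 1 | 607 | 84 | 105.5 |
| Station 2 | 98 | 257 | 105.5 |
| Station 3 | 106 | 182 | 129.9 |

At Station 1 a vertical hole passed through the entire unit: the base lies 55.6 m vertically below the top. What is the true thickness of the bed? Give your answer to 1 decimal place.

52.4 m

Let the plane be z = a·x + b·y + c.
Station 2−Station 1: −509a + 173b = 0;  Station 3−Station 1: −501a + 98b = 24.4.
Solving gives a = −0.11473, b = −0.33757.
|∇z| = √(a²+b²) = 0.35654, so dip δ = arctan(0.35654) = 19.62°.
True thickness = vertical thickness × cos δ = 55.6 × cos 19.62° = 52.4 m.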